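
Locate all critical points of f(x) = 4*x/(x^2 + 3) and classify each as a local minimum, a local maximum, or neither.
f'(x) = 4*(3 - x^2)/(x^4 + 6*x^2 + 9)

Solve f'(x) = 0:
  f'(x) = -4*(x^2 - 3)/(x^2 + 3)^2; the denominator is positive wherever f is defined, so f'(x) = 0 ⇔ 12 - 4*x^2 = 0.
  Factor: 12 - 4*x^2 = -4*(x^2 - 3); x^2 - 3 = 0 has no rational roots; quadratic formula: x = (0 ± √12)/2.
  ⇒ x = -sqrt(3) ≈ -1.7321, sqrt(3) ≈ 1.7321

f''(x) = 8*x*(x^2 - 9)/(x^2 + 3)^3
Second-derivative test at each critical point:
  f''(-1.7321) = 0.3849 > 0 → local minimum
  f''(1.7321) = -0.3849 < 0 → local maximum

Critical points: x = -sqrt(3) ≈ -1.7321 (local minimum); x = sqrt(3) ≈ 1.7321 (local maximum)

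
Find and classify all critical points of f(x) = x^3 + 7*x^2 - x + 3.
f'(x) = 3*x^2 + 14*x - 1

Solve f'(x) = 0:
  3*x^2 + 14*x - 1 = 0 has no rational roots; quadratic formula: x = (-14 ± √208)/6.
  ⇒ x = -2*sqrt(13)/3 - 7/3 ≈ -4.7370, -7/3 + 2*sqrt(13)/3 ≈ 0.0704

f''(x) = 6*x + 14
Second-derivative test at each critical point:
  f''(-4.7370) = -14.4222 < 0 → local maximum
  f''(0.0704) = 14.4222 > 0 → local minimum

Critical points: x = -2*sqrt(13)/3 - 7/3 ≈ -4.7370 (local maximum); x = -7/3 + 2*sqrt(13)/3 ≈ 0.0704 (local minimum)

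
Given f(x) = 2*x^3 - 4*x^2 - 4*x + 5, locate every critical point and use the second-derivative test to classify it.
f'(x) = 6*x^2 - 8*x - 4

Solve f'(x) = 0:
  Factor: 6*x^2 - 8*x - 4 = 2*(3*x^2 - 4*x - 2); 3*x^2 - 4*x - 2 = 0 has no rational roots; quadratic formula: x = (4 ± √40)/6.
  ⇒ x = 2/3 - sqrt(10)/3 ≈ -0.3874, 2/3 + sqrt(10)/3 ≈ 1.7208

f''(x) = 12*x - 8
Second-derivative test at each critical point:
  f''(-0.3874) = -12.6491 < 0 → local maximum
  f''(1.7208) = 12.6491 > 0 → local minimum

Critical points: x = 2/3 - sqrt(10)/3 ≈ -0.3874 (local maximum); x = 2/3 + sqrt(10)/3 ≈ 1.7208 (local minimum)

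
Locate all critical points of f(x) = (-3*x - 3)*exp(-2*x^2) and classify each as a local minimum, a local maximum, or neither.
f'(x) = 3*(4*x*(x + 1) - 1)*exp(-2*x^2)

Solve f'(x) = 0:
  f'(x) = (12*x^2 + 12*x - 3)·exp(-2*x^2) and exp(-2*x^2) > 0 for every x, so f'(x) = 0 ⇔ 12*x^2 + 12*x - 3 = 0.
  Factor: 12*x^2 + 12*x - 3 = 3*(4*x^2 + 4*x - 1); 4*x^2 + 4*x - 1 = 0 has no rational roots; quadratic formula: x = (-4 ± √32)/8.
  ⇒ x = -sqrt(2)/2 - 1/2 ≈ -1.2071, -1/2 + sqrt(2)/2 ≈ 0.2071

f''(x) = 12*(-4*x^2*(x + 1) + 3*x + 1)*exp(-2*x^2)
Second-derivative test at each critical point:
  f''(-1.2071) = -0.9206 < 0 → local maximum
  f''(0.2071) = 15.5754 > 0 → local minimum

Critical points: x = -sqrt(2)/2 - 1/2 ≈ -1.2071 (local maximum); x = -1/2 + sqrt(2)/2 ≈ 0.2071 (local minimum)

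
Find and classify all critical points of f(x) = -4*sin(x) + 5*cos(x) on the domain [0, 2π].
f'(x) = -5*sin(x) - 4*cos(x)

Solve f'(x) = 0 on [0, 2π]:
  f'(x) = 0 ⇔ -4*cos(x) = 5*sin(x) ⇔ tan(x) = -4/5, i.e. x = arctan(-4/5) + nπ; keep the solutions lying in [0, 2π].
  ⇒ x = pi - atan(4/5) ≈ 2.4669, -atan(4/5) + 2*pi ≈ 5.6084

f''(x) = 4*sin(x) - 5*cos(x)
Second-derivative test at each critical point:
  f''(2.4669) = 6.4031 > 0 → local minimum
  f''(5.6084) = -6.4031 < 0 → local maximum

Critical points: x = pi - atan(4/5) ≈ 2.4669 (local minimum); x = -atan(4/5) + 2*pi ≈ 5.6084 (local maximum)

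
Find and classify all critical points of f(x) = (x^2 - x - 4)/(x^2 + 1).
f'(x) = (x^2 + 10*x - 1)/(x^4 + 2*x^2 + 1)

Solve f'(x) = 0:
  f'(x) = (x^2 + 10*x - 1)/(x^2 + 1)^2; the denominator is positive wherever f is defined, so f'(x) = 0 ⇔ x^2 + 10*x - 1 = 0.
  x^2 + 10*x - 1 = 0 has no rational roots; quadratic formula: x = (-10 ± √104)/2.
  ⇒ x = -sqrt(26) - 5 ≈ -10.0990, -5 + sqrt(26) ≈ 0.0990

f''(x) = 2*(-x^3 - 15*x^2 + 3*x + 5)/(x^6 + 3*x^4 + 3*x^2 + 1)
Second-derivative test at each critical point:
  f''(-10.0990) = -0.0010 < 0 → local maximum
  f''(0.0990) = 10.0010 > 0 → local minimum

Critical points: x = -sqrt(26) - 5 ≈ -10.0990 (local maximum); x = -5 + sqrt(26) ≈ 0.0990 (local minimum)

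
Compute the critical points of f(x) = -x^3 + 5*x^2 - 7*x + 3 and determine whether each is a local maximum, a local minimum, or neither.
f'(x) = -3*x^2 + 10*x - 7

Solve f'(x) = 0:
  Factor: -3*x^2 + 10*x - 7 = -(x - 1)*(3*x - 7) = 0.
  ⇒ x = 1, 7/3

f''(x) = 10 - 6*x
Second-derivative test at each critical point:
  f''(1) = 4 > 0 → local minimum
  f''(7/3) = -4 < 0 → local maximum

Critical points: x = 1 (local minimum); x = 7/3 (local maximum)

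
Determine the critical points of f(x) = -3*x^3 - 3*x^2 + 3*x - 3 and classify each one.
f'(x) = -9*x^2 - 6*x + 3

Solve f'(x) = 0:
  Factor: -9*x^2 - 6*x + 3 = -3*(x + 1)*(3*x - 1) = 0.
  ⇒ x = -1, 1/3

f''(x) = -18*x - 6
Second-derivative test at each critical point:
  f''(-1) = 12 > 0 → local minimum
  f''(1/3) = -12 < 0 → local maximum

Critical points: x = -1 (local minimum); x = 1/3 (local maximum)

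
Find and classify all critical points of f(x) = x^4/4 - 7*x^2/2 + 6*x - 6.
f'(x) = x^3 - 7*x + 6

Solve f'(x) = 0:
  Factor: x^3 - 7*x + 6 = (x - 2)*(x - 1)*(x + 3) = 0.
  ⇒ x = -3, 1, 2

f''(x) = 3*x^2 - 7
Second-derivative test at each critical point:
  f''(-3) = 20 > 0 → local minimum
  f''(1) = -4 < 0 → local maximum
  f''(2) = 5 > 0 → local minimum

Critical points: x = -3 (local minimum); x = 1 (local maximum); x = 2 (local minimum)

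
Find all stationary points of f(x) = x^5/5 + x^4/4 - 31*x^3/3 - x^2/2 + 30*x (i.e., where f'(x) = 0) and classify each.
f'(x) = x^4 + x^3 - 31*x^2 - x + 30

Solve f'(x) = 0:
  Factor: x^4 + x^3 - 31*x^2 - x + 30 = (x - 5)*(x - 1)*(x + 1)*(x + 6) = 0.
  ⇒ x = -6, -1, 1, 5

f''(x) = 4*x^3 + 3*x^2 - 62*x - 1
Second-derivative test at each critical point:
  f''(-6) = -385 < 0 → local maximum
  f''(-1) = 60 > 0 → local minimum
  f''(1) = -56 < 0 → local maximum
  f''(5) = 264 > 0 → local minimum

Critical points: x = -6 (local maximum); x = -1 (local minimum); x = 1 (local maximum); x = 5 (local minimum)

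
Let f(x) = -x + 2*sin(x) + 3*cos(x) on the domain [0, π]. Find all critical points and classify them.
f'(x) = -3*sin(x) + 2*cos(x) - 1

Solve f'(x) = 0 on [0, π]:
  f'(x) = 0 ⇔ -3*sin(x) + 2*cos(x) = 1. Write the left side as R·cos(x + φ) with R = √(2² + 3²) = sqrt(13), cos φ = 2*sqrt(13)/13, sin φ = 3*sqrt(13)/13; then cos(x + φ) = sqrt(13)/13. Solve for x and keep the solutions lying in [0, π].
  ⇒ x = atan((-3 + 4*sqrt(3))/(2 + 6*sqrt(3))) ≈ 0.3070

f''(x) = -2*sin(x) - 3*cos(x)
Second-derivative test at each critical point:
  f''(0.3070) = -3.4641 < 0 → local maximum

Critical points: x = atan((-3 + 4*sqrt(3))/(2 + 6*sqrt(3))) ≈ 0.3070 (local maximum)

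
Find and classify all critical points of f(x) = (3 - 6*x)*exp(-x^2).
f'(x) = 6*(x*(2*x - 1) - 1)*exp(-x^2)

Solve f'(x) = 0:
  f'(x) = (12*x^2 - 6*x - 6)·exp(-x^2) and exp(-x^2) > 0 for every x, so f'(x) = 0 ⇔ 12*x^2 - 6*x - 6 = 0.
  Factor: 12*x^2 - 6*x - 6 = 6*(x - 1)*(2*x + 1) = 0.
  ⇒ x = -1/2, 1

f''(x) = 6*(2*x^2*(1 - 2*x) + 6*x - 1)*exp(-x^2)
Second-derivative test at each critical point:
  f''(-1/2) = -14.0184 < 0 → local maximum
  f''(1) = 6.6218 > 0 → local minimum

Critical points: x = -1/2 (local maximum); x = 1 (local minimum)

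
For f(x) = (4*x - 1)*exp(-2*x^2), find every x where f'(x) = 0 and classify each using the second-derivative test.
f'(x) = 4*(-x*(4*x - 1) + 1)*exp(-2*x^2)

Solve f'(x) = 0:
  f'(x) = (-16*x^2 + 4*x + 4)·exp(-2*x^2) and exp(-2*x^2) > 0 for every x, so f'(x) = 0 ⇔ -16*x^2 + 4*x + 4 = 0.
  Factor: -16*x^2 + 4*x + 4 = -4*(4*x^2 - x - 1); 4*x^2 - x - 1 = 0 has no rational roots; quadratic formula: x = (1 ± √17)/8.
  ⇒ x = 1/8 - sqrt(17)/8 ≈ -0.3904, 1/8 + sqrt(17)/8 ≈ 0.6404

f''(x) = 4*(4*x^2*(4*x - 1) - 12*x + 1)*exp(-2*x^2)
Second-derivative test at each critical point:
  f''(-0.3904) = 12.1593 > 0 → local minimum
  f''(0.6404) = -7.2624 < 0 → local maximum

Critical points: x = 1/8 - sqrt(17)/8 ≈ -0.3904 (local minimum); x = 1/8 + sqrt(17)/8 ≈ 0.6404 (local maximum)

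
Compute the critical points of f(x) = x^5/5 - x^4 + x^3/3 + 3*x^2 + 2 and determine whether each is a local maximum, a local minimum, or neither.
f'(x) = x*(x^3 - 4*x^2 + x + 6)

Solve f'(x) = 0:
  Factor: x^4 - 4*x^3 + x^2 + 6*x = x*(x - 3)*(x - 2)*(x + 1) = 0.
  ⇒ x = -1, 0, 2, 3

f''(x) = 4*x^3 - 12*x^2 + 2*x + 6
Second-derivative test at each critical point:
  f''(-1) = -12 < 0 → local maximum
  f''(0) = 6 > 0 → local minimum
  f''(2) = -6 < 0 → local maximum
  f''(3) = 12 > 0 → local minimum

Critical points: x = -1 (local maximum); x = 0 (local minimum); x = 2 (local maximum); x = 3 (local minimum)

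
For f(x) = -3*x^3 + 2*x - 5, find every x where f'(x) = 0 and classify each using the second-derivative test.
f'(x) = 2 - 9*x^2

Solve f'(x) = 0:
  9*x^2 - 2 = 0 has no rational roots; quadratic formula: x = (0 ± √72)/18.
  ⇒ x = -sqrt(2)/3 ≈ -0.4714, sqrt(2)/3 ≈ 0.4714

f''(x) = -18*x
Second-derivative test at each critical point:
  f''(-0.4714) = 8.4853 > 0 → local minimum
  f''(0.4714) = -8.4853 < 0 → local maximum

Critical points: x = -sqrt(2)/3 ≈ -0.4714 (local minimum); x = sqrt(2)/3 ≈ 0.4714 (local maximum)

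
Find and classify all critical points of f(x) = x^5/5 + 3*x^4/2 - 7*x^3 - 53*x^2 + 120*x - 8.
f'(x) = x^4 + 6*x^3 - 21*x^2 - 106*x + 120

Solve f'(x) = 0:
  Factor: x^4 + 6*x^3 - 21*x^2 - 106*x + 120 = (x - 4)*(x - 1)*(x + 5)*(x + 6) = 0.
  ⇒ x = -6, -5, 1, 4

f''(x) = 4*x^3 + 18*x^2 - 42*x - 106
Second-derivative test at each critical point:
  f''(-6) = -70 < 0 → local maximum
  f''(-5) = 54 > 0 → local minimum
  f''(1) = -126 < 0 → local maximum
  f''(4) = 270 > 0 → local minimum

Critical points: x = -6 (local maximum); x = -5 (local minimum); x = 1 (local maximum); x = 4 (local minimum)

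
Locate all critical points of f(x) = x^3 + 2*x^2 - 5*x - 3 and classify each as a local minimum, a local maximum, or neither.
f'(x) = 3*x^2 + 4*x - 5

Solve f'(x) = 0:
  3*x^2 + 4*x - 5 = 0 has no rational roots; quadratic formula: x = (-4 ± √76)/6.
  ⇒ x = -sqrt(19)/3 - 2/3 ≈ -2.1196, -2/3 + sqrt(19)/3 ≈ 0.7863

f''(x) = 6*x + 4
Second-derivative test at each critical point:
  f''(-2.1196) = -8.7178 < 0 → local maximum
  f''(0.7863) = 8.7178 > 0 → local minimum

Critical points: x = -sqrt(19)/3 - 2/3 ≈ -2.1196 (local maximum); x = -2/3 + sqrt(19)/3 ≈ 0.7863 (local minimum)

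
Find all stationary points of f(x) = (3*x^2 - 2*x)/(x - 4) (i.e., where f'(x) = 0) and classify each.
f'(x) = (3*x^2 - 24*x + 8)/(x^2 - 8*x + 16)

Solve f'(x) = 0:
  f'(x) = (3*x^2 - 24*x + 8)/(x - 4)^2; the denominator is positive wherever f is defined, so f'(x) = 0 ⇔ 3*x^2 - 24*x + 8 = 0.
  3*x^2 - 24*x + 8 = 0 has no rational roots; quadratic formula: x = (24 ± √480)/6.
  ⇒ x = 4 - 2*sqrt(30)/3 ≈ 0.3485, 2*sqrt(30)/3 + 4 ≈ 7.6515

f''(x) = 80/(x^3 - 12*x^2 + 48*x - 64)
Second-derivative test at each critical point:
  f''(0.3485) = -1.6432 < 0 → local maximum
  f''(7.6515) = 1.6432 > 0 → local minimum

Critical points: x = 4 - 2*sqrt(30)/3 ≈ 0.3485 (local maximum); x = 2*sqrt(30)/3 + 4 ≈ 7.6515 (local minimum)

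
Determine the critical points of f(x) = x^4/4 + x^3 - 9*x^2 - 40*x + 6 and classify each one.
f'(x) = x^3 + 3*x^2 - 18*x - 40

Solve f'(x) = 0:
  Factor: x^3 + 3*x^2 - 18*x - 40 = (x - 4)*(x + 2)*(x + 5) = 0.
  ⇒ x = -5, -2, 4

f''(x) = 3*x^2 + 6*x - 18
Second-derivative test at each critical point:
  f''(-5) = 27 > 0 → local minimum
  f''(-2) = -18 < 0 → local maximum
  f''(4) = 54 > 0 → local minimum

Critical points: x = -5 (local minimum); x = -2 (local maximum); x = 4 (local minimum)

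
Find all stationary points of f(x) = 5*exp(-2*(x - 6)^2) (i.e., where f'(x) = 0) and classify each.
f'(x) = 20*(6 - x)*exp(-2*(x - 6)^2)

Solve f'(x) = 0:
  f'(x) = (120 - 20*x)·exp(-2*(x - 6)^2) and exp(-2*(x - 6)^2) > 0 for every x, so f'(x) = 0 ⇔ 120 - 20*x = 0.
  Factor: 120 - 20*x = -20*(x - 6) = 0.
  ⇒ x = 6

f''(x) = 20*(4*(x - 6)^2 - 1)*exp(-2*(x - 6)^2)
Second-derivative test at each critical point:
  f''(6) = -20 < 0 → local maximum

Critical points: x = 6 (local maximum)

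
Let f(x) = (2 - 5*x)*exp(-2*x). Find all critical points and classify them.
f'(x) = (10*x - 9)*exp(-2*x)

Solve f'(x) = 0:
  f'(x) = (10*x - 9)·exp(-2*x) and exp(-2*x) > 0 for every x, so f'(x) = 0 ⇔ 10*x - 9 = 0.
  10*x - 9 = 0.
  ⇒ x = 9/10

f''(x) = 4*(7 - 5*x)*exp(-2*x)
Second-derivative test at each critical point:
  f''(9/10) = 1.6530 > 0 → local minimum

Critical points: x = 9/10 (local minimum)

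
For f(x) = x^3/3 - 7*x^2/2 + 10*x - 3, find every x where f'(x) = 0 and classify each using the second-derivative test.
f'(x) = x^2 - 7*x + 10

Solve f'(x) = 0:
  Factor: x^2 - 7*x + 10 = (x - 5)*(x - 2) = 0.
  ⇒ x = 2, 5

f''(x) = 2*x - 7
Second-derivative test at each critical point:
  f''(2) = -3 < 0 → local maximum
  f''(5) = 3 > 0 → local minimum

Critical points: x = 2 (local maximum); x = 5 (local minimum)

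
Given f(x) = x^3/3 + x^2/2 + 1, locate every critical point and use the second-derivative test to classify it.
f'(x) = x*(x + 1)

Solve f'(x) = 0:
  Factor: x^2 + x = x*(x + 1) = 0.
  ⇒ x = -1, 0

f''(x) = 2*x + 1
Second-derivative test at each critical point:
  f''(-1) = -1 < 0 → local maximum
  f''(0) = 1 > 0 → local minimum

Critical points: x = -1 (local maximum); x = 0 (local minimum)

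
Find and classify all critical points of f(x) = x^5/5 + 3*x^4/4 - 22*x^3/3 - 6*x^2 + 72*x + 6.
f'(x) = x^4 + 3*x^3 - 22*x^2 - 12*x + 72

Solve f'(x) = 0:
  Factor: x^4 + 3*x^3 - 22*x^2 - 12*x + 72 = (x - 3)*(x - 2)*(x + 2)*(x + 6) = 0.
  ⇒ x = -6, -2, 2, 3

f''(x) = 4*x^3 + 9*x^2 - 44*x - 12
Second-derivative test at each critical point:
  f''(-6) = -288 < 0 → local maximum
  f''(-2) = 80 > 0 → local minimum
  f''(2) = -32 < 0 → local maximum
  f''(3) = 45 > 0 → local minimum

Critical points: x = -6 (local maximum); x = -2 (local minimum); x = 2 (local maximum); x = 3 (local minimum)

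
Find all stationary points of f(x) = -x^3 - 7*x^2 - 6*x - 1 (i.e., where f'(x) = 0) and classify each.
f'(x) = -3*x^2 - 14*x - 6

Solve f'(x) = 0:
  3*x^2 + 14*x + 6 = 0 has no rational roots; quadratic formula: x = (-14 ± √124)/6.
  ⇒ x = -7/3 - sqrt(31)/3 ≈ -4.1893, -7/3 + sqrt(31)/3 ≈ -0.4774

f''(x) = -6*x - 14
Second-derivative test at each critical point:
  f''(-4.1893) = 11.1355 > 0 → local minimum
  f''(-0.4774) = -11.1355 < 0 → local maximum

Critical points: x = -7/3 - sqrt(31)/3 ≈ -4.1893 (local minimum); x = -7/3 + sqrt(31)/3 ≈ -0.4774 (local maximum)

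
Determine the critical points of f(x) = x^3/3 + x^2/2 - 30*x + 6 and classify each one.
f'(x) = x^2 + x - 30

Solve f'(x) = 0:
  Factor: x^2 + x - 30 = (x - 5)*(x + 6) = 0.
  ⇒ x = -6, 5

f''(x) = 2*x + 1
Second-derivative test at each critical point:
  f''(-6) = -11 < 0 → local maximum
  f''(5) = 11 > 0 → local minimum

Critical points: x = -6 (local maximum); x = 5 (local minimum)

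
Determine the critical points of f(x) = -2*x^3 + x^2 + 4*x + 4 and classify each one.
f'(x) = -6*x^2 + 2*x + 4

Solve f'(x) = 0:
  Factor: -6*x^2 + 2*x + 4 = -2*(x - 1)*(3*x + 2) = 0.
  ⇒ x = -2/3, 1

f''(x) = 2 - 12*x
Second-derivative test at each critical point:
  f''(-2/3) = 10 > 0 → local minimum
  f''(1) = -10 < 0 → local maximum

Critical points: x = -2/3 (local minimum); x = 1 (local maximum)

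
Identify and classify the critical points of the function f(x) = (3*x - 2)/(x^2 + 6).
f'(x) = (-3*x^2 + 4*x + 18)/(x^4 + 12*x^2 + 36)

Solve f'(x) = 0:
  f'(x) = -(3*x^2 - 4*x - 18)/(x^2 + 6)^2; the denominator is positive wherever f is defined, so f'(x) = 0 ⇔ -3*x^2 + 4*x + 18 = 0.
  3*x^2 - 4*x - 18 = 0 has no rational roots; quadratic formula: x = (4 ± √232)/6.
  ⇒ x = 2/3 - sqrt(58)/3 ≈ -1.8719, 2/3 + sqrt(58)/3 ≈ 3.2053

f''(x) = 2*(4*x^2*(3*x - 2) + (2 - 9*x)*(x^2 + 6))/(x^2 + 6)^3
Second-derivative test at each critical point:
  f''(-1.8719) = 0.1686 > 0 → local minimum
  f''(3.2053) = -0.0575 < 0 → local maximum

Critical points: x = 2/3 - sqrt(58)/3 ≈ -1.8719 (local minimum); x = 2/3 + sqrt(58)/3 ≈ 3.2053 (local maximum)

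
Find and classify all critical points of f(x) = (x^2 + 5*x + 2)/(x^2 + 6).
f'(x) = (-5*x^2 + 8*x + 30)/(x^4 + 12*x^2 + 36)

Solve f'(x) = 0:
  f'(x) = -(5*x^2 - 8*x - 30)/(x^2 + 6)^2; the denominator is positive wherever f is defined, so f'(x) = 0 ⇔ -5*x^2 + 8*x + 30 = 0.
  5*x^2 - 8*x - 30 = 0 has no rational roots; quadratic formula: x = (8 ± √664)/10.
  ⇒ x = 4/5 - sqrt(166)/5 ≈ -1.7768, 4/5 + sqrt(166)/5 ≈ 3.3768

f''(x) = 2*(5*x^3 - 12*x^2 - 90*x + 24)/(x^6 + 18*x^4 + 108*x^2 + 216)
Second-derivative test at each critical point:
  f''(-1.7768) = 0.3073 > 0 → local minimum
  f''(3.3768) = -0.0851 < 0 → local maximum

Critical points: x = 4/5 - sqrt(166)/5 ≈ -1.7768 (local minimum); x = 4/5 + sqrt(166)/5 ≈ 3.3768 (local maximum)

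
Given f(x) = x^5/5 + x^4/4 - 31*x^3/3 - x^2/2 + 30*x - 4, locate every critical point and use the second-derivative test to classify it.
f'(x) = x^4 + x^3 - 31*x^2 - x + 30

Solve f'(x) = 0:
  Factor: x^4 + x^3 - 31*x^2 - x + 30 = (x - 5)*(x - 1)*(x + 1)*(x + 6) = 0.
  ⇒ x = -6, -1, 1, 5

f''(x) = 4*x^3 + 3*x^2 - 62*x - 1
Second-derivative test at each critical point:
  f''(-6) = -385 < 0 → local maximum
  f''(-1) = 60 > 0 → local minimum
  f''(1) = -56 < 0 → local maximum
  f''(5) = 264 > 0 → local minimum

Critical points: x = -6 (local maximum); x = -1 (local minimum); x = 1 (local maximum); x = 5 (local minimum)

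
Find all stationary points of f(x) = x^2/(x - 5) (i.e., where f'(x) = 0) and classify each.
f'(x) = x*(x - 10)/(x^2 - 10*x + 25)

Solve f'(x) = 0:
  f'(x) = x*(x - 10)/(x - 5)^2; the denominator is positive wherever f is defined, so f'(x) = 0 ⇔ x^2 - 10*x = 0.
  Factor: x^2 - 10*x = x*(x - 10) = 0.
  ⇒ x = 0, 10

f''(x) = 50/(x^3 - 15*x^2 + 75*x - 125)
Second-derivative test at each critical point:
  f''(0) = -2/5 < 0 → local maximum
  f''(10) = 2/5 > 0 → local minimum

Critical points: x = 0 (local maximum); x = 10 (local minimum)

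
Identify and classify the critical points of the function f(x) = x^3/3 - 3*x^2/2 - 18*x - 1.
f'(x) = x^2 - 3*x - 18

Solve f'(x) = 0:
  Factor: x^2 - 3*x - 18 = (x - 6)*(x + 3) = 0.
  ⇒ x = -3, 6

f''(x) = 2*x - 3
Second-derivative test at each critical point:
  f''(-3) = -9 < 0 → local maximum
  f''(6) = 9 > 0 → local minimum

Critical points: x = -3 (local maximum); x = 6 (local minimum)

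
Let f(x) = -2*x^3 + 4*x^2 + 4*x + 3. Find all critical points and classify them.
f'(x) = -6*x^2 + 8*x + 4

Solve f'(x) = 0:
  Factor: -6*x^2 + 8*x + 4 = -2*(3*x^2 - 4*x - 2); 3*x^2 - 4*x - 2 = 0 has no rational roots; quadratic formula: x = (4 ± √40)/6.
  ⇒ x = 2/3 - sqrt(10)/3 ≈ -0.3874, 2/3 + sqrt(10)/3 ≈ 1.7208

f''(x) = 8 - 12*x
Second-derivative test at each critical point:
  f''(-0.3874) = 12.6491 > 0 → local minimum
  f''(1.7208) = -12.6491 < 0 → local maximum

Critical points: x = 2/3 - sqrt(10)/3 ≈ -0.3874 (local minimum); x = 2/3 + sqrt(10)/3 ≈ 1.7208 (local maximum)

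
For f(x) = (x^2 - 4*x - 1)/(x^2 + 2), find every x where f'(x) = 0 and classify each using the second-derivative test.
f'(x) = 2*(2*x^2 + 3*x - 4)/(x^4 + 4*x^2 + 4)

Solve f'(x) = 0:
  f'(x) = 2*(2*x^2 + 3*x - 4)/(x^2 + 2)^2; the denominator is positive wherever f is defined, so f'(x) = 0 ⇔ 4*x^2 + 6*x - 8 = 0.
  Factor: 4*x^2 + 6*x - 8 = 2*(2*x^2 + 3*x - 4); 2*x^2 + 3*x - 4 = 0 has no rational roots; quadratic formula: x = (-3 ± √41)/4.
  ⇒ x = -sqrt(41)/4 - 3/4 ≈ -2.3508, -3/4 + sqrt(41)/4 ≈ 0.8508

f''(x) = 2*(-4*x^3 - 9*x^2 + 24*x + 6)/(x^6 + 6*x^4 + 12*x^2 + 8)
Second-derivative test at each critical point:
  f''(-2.3508) = -0.2261 < 0 → local maximum
  f''(0.8508) = 1.7261 > 0 → local minimum

Critical points: x = -sqrt(41)/4 - 3/4 ≈ -2.3508 (local maximum); x = -3/4 + sqrt(41)/4 ≈ 0.8508 (local minimum)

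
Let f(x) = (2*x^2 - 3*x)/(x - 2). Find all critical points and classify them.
f'(x) = 2*(x^2 - 4*x + 3)/(x^2 - 4*x + 4)

Solve f'(x) = 0:
  f'(x) = 2*(x - 3)*(x - 1)/(x - 2)^2; the denominator is positive wherever f is defined, so f'(x) = 0 ⇔ 2*x^2 - 8*x + 6 = 0.
  Factor: 2*x^2 - 8*x + 6 = 2*(x - 3)*(x - 1) = 0.
  ⇒ x = 1, 3

f''(x) = 4/(x^3 - 6*x^2 + 12*x - 8)
Second-derivative test at each critical point:
  f''(1) = -4 < 0 → local maximum
  f''(3) = 4 > 0 → local minimum

Critical points: x = 1 (local maximum); x = 3 (local minimum)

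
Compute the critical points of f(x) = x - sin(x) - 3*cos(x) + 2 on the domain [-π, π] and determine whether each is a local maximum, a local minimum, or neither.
f'(x) = 3*sin(x) - cos(x) + 1

Solve f'(x) = 0 on [-π, π]:
  f'(x) = 0 ⇔ 3*sin(x) - cos(x) = -1. Write the left side as R·cos(x + φ) with R = √((-1)² + (-3)²) = sqrt(10), cos φ = -sqrt(10)/10, sin φ = -3*sqrt(10)/10; then cos(x + φ) = -sqrt(10)/10. Solve for x and keep the solutions lying in [-π, π].
  ⇒ x = -pi + atan(3/4) ≈ -2.4981, 0

f''(x) = sin(x) + 3*cos(x)
Second-derivative test at each critical point:
  f''(-2.4981) = -3 < 0 → local maximum
  f''(0) = 3 > 0 → local minimum

Critical points: x = -pi + atan(3/4) ≈ -2.4981 (local maximum); x = 0 (local minimum)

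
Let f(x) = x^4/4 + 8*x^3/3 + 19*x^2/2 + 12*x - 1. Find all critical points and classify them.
f'(x) = x^3 + 8*x^2 + 19*x + 12

Solve f'(x) = 0:
  Factor: x^3 + 8*x^2 + 19*x + 12 = (x + 1)*(x + 3)*(x + 4) = 0.
  ⇒ x = -4, -3, -1

f''(x) = 3*x^2 + 16*x + 19
Second-derivative test at each critical point:
  f''(-4) = 3 > 0 → local minimum
  f''(-3) = -2 < 0 → local maximum
  f''(-1) = 6 > 0 → local minimum

Critical points: x = -4 (local minimum); x = -3 (local maximum); x = -1 (local minimum)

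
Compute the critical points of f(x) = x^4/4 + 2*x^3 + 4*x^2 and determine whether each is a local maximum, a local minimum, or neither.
f'(x) = x*(x^2 + 6*x + 8)

Solve f'(x) = 0:
  Factor: x^3 + 6*x^2 + 8*x = x*(x + 2)*(x + 4) = 0.
  ⇒ x = -4, -2, 0

f''(x) = 3*x^2 + 12*x + 8
Second-derivative test at each critical point:
  f''(-4) = 8 > 0 → local minimum
  f''(-2) = -4 < 0 → local maximum
  f''(0) = 8 > 0 → local minimum

Critical points: x = -4 (local minimum); x = -2 (local maximum); x = 0 (local minimum)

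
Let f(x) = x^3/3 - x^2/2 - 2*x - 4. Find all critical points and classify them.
f'(x) = x^2 - x - 2

Solve f'(x) = 0:
  Factor: x^2 - x - 2 = (x - 2)*(x + 1) = 0.
  ⇒ x = -1, 2

f''(x) = 2*x - 1
Second-derivative test at each critical point:
  f''(-1) = -3 < 0 → local maximum
  f''(2) = 3 > 0 → local minimum

Critical points: x = -1 (local maximum); x = 2 (local minimum)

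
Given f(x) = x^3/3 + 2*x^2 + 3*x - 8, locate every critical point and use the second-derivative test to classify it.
f'(x) = x^2 + 4*x + 3

Solve f'(x) = 0:
  Factor: x^2 + 4*x + 3 = (x + 1)*(x + 3) = 0.
  ⇒ x = -3, -1

f''(x) = 2*x + 4
Second-derivative test at each critical point:
  f''(-3) = -2 < 0 → local maximum
  f''(-1) = 2 > 0 → local minimum

Critical points: x = -3 (local maximum); x = -1 (local minimum)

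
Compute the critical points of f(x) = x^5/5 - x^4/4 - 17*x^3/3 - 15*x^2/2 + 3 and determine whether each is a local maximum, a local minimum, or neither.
f'(x) = x*(x^3 - x^2 - 17*x - 15)

Solve f'(x) = 0:
  Factor: x^4 - x^3 - 17*x^2 - 15*x = x*(x - 5)*(x + 1)*(x + 3) = 0.
  ⇒ x = -3, -1, 0, 5

f''(x) = 4*x^3 - 3*x^2 - 34*x - 15
Second-derivative test at each critical point:
  f''(-3) = -48 < 0 → local maximum
  f''(-1) = 12 > 0 → local minimum
  f''(0) = -15 < 0 → local maximum
  f''(5) = 240 > 0 → local minimum

Critical points: x = -3 (local maximum); x = -1 (local minimum); x = 0 (local maximum); x = 5 (local minimum)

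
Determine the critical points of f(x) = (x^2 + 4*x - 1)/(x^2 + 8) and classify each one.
f'(x) = 2*(-2*x^2 + 9*x + 16)/(x^4 + 16*x^2 + 64)

Solve f'(x) = 0:
  f'(x) = -2*(2*x^2 - 9*x - 16)/(x^2 + 8)^2; the denominator is positive wherever f is defined, so f'(x) = 0 ⇔ -4*x^2 + 18*x + 32 = 0.
  Factor: -4*x^2 + 18*x + 32 = -2*(2*x^2 - 9*x - 16); 2*x^2 - 9*x - 16 = 0 has no rational roots; quadratic formula: x = (9 ± √209)/4.
  ⇒ x = 9/4 - sqrt(209)/4 ≈ -1.3642, 9/4 + sqrt(209)/4 ≈ 5.8642

f''(x) = 2*(4*x^3 - 27*x^2 - 96*x + 72)/(x^6 + 24*x^4 + 192*x^2 + 512)
Second-derivative test at each critical point:
  f''(-1.3642) = 0.2973 > 0 → local minimum
  f''(5.8642) = -0.0161 < 0 → local maximum

Critical points: x = 9/4 - sqrt(209)/4 ≈ -1.3642 (local minimum); x = 9/4 + sqrt(209)/4 ≈ 5.8642 (local maximum)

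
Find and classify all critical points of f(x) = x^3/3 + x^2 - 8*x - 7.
f'(x) = x^2 + 2*x - 8

Solve f'(x) = 0:
  Factor: x^2 + 2*x - 8 = (x - 2)*(x + 4) = 0.
  ⇒ x = -4, 2

f''(x) = 2*x + 2
Second-derivative test at each critical point:
  f''(-4) = -6 < 0 → local maximum
  f''(2) = 6 > 0 → local minimum

Critical points: x = -4 (local maximum); x = 2 (local minimum)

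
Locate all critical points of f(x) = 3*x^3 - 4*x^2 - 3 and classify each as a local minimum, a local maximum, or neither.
f'(x) = x*(9*x - 8)

Solve f'(x) = 0:
  Factor: 9*x^2 - 8*x = x*(9*x - 8) = 0.
  ⇒ x = 0, 8/9

f''(x) = 18*x - 8
Second-derivative test at each critical point:
  f''(0) = -8 < 0 → local maximum
  f''(8/9) = 8 > 0 → local minimum

Critical points: x = 0 (local maximum); x = 8/9 (local minimum)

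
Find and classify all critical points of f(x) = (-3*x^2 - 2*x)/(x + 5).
f'(x) = (-3*x^2 - 30*x - 10)/(x^2 + 10*x + 25)

Solve f'(x) = 0:
  f'(x) = -(3*x^2 + 30*x + 10)/(x + 5)^2; the denominator is positive wherever f is defined, so f'(x) = 0 ⇔ -3*x^2 - 30*x - 10 = 0.
  3*x^2 + 30*x + 10 = 0 has no rational roots; quadratic formula: x = (-30 ± √780)/6.
  ⇒ x = -5 - sqrt(195)/3 ≈ -9.6547, -5 + sqrt(195)/3 ≈ -0.3453

f''(x) = -130/(x^3 + 15*x^2 + 75*x + 125)
Second-derivative test at each critical point:
  f''(-9.6547) = 1.2890 > 0 → local minimum
  f''(-0.3453) = -1.2890 < 0 → local maximum

Critical points: x = -5 - sqrt(195)/3 ≈ -9.6547 (local minimum); x = -5 + sqrt(195)/3 ≈ -0.3453 (local maximum)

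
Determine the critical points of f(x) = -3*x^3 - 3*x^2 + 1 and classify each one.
f'(x) = 3*x*(-3*x - 2)

Solve f'(x) = 0:
  Factor: -9*x^2 - 6*x = -3*x*(3*x + 2) = 0.
  ⇒ x = -2/3, 0

f''(x) = -18*x - 6
Second-derivative test at each critical point:
  f''(-2/3) = 6 > 0 → local minimum
  f''(0) = -6 < 0 → local maximum

Critical points: x = -2/3 (local minimum); x = 0 (local maximum)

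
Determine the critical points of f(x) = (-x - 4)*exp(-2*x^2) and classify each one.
f'(x) = (4*x*(x + 4) - 1)*exp(-2*x^2)

Solve f'(x) = 0:
  f'(x) = (4*x^2 + 16*x - 1)·exp(-2*x^2) and exp(-2*x^2) > 0 for every x, so f'(x) = 0 ⇔ 4*x^2 + 16*x - 1 = 0.
  4*x^2 + 16*x - 1 = 0 has no rational roots; quadratic formula: x = (-16 ± √272)/8.
  ⇒ x = -sqrt(17)/2 - 2 ≈ -4.0616, -2 + sqrt(17)/2 ≈ 0.0616

f''(x) = 4*(-4*x^2*(x + 4) + 3*x + 4)*exp(-2*x^2)
Second-derivative test at each critical point:
  f''(-4.0616) = -7.742e-14 < 0 → local maximum
  f''(0.0616) = 16.3679 > 0 → local minimum

Critical points: x = -sqrt(17)/2 - 2 ≈ -4.0616 (local maximum); x = -2 + sqrt(17)/2 ≈ 0.0616 (local minimum)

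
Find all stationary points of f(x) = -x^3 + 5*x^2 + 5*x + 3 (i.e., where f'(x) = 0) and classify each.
f'(x) = -3*x^2 + 10*x + 5

Solve f'(x) = 0:
  3*x^2 - 10*x - 5 = 0 has no rational roots; quadratic formula: x = (10 ± √160)/6.
  ⇒ x = 5/3 - 2*sqrt(10)/3 ≈ -0.4415, 5/3 + 2*sqrt(10)/3 ≈ 3.7749

f''(x) = 10 - 6*x
Second-derivative test at each critical point:
  f''(-0.4415) = 12.6491 > 0 → local minimum
  f''(3.7749) = -12.6491 < 0 → local maximum

Critical points: x = 5/3 - 2*sqrt(10)/3 ≈ -0.4415 (local minimum); x = 5/3 + 2*sqrt(10)/3 ≈ 3.7749 (local maximum)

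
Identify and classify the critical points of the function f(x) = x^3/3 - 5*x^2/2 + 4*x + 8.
f'(x) = x^2 - 5*x + 4

Solve f'(x) = 0:
  Factor: x^2 - 5*x + 4 = (x - 4)*(x - 1) = 0.
  ⇒ x = 1, 4

f''(x) = 2*x - 5
Second-derivative test at each critical point:
  f''(1) = -3 < 0 → local maximum
  f''(4) = 3 > 0 → local minimum

Critical points: x = 1 (local maximum); x = 4 (local minimum)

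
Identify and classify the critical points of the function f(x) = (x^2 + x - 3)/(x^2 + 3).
f'(x) = (-x^2 + 12*x + 3)/(x^4 + 6*x^2 + 9)

Solve f'(x) = 0:
  f'(x) = -(x^2 - 12*x - 3)/(x^2 + 3)^2; the denominator is positive wherever f is defined, so f'(x) = 0 ⇔ -x^2 + 12*x + 3 = 0.
  x^2 - 12*x - 3 = 0 has no rational roots; quadratic formula: x = (12 ± √156)/2.
  ⇒ x = 6 - sqrt(39) ≈ -0.2450, 6 + sqrt(39) ≈ 12.2450

f''(x) = 2*(x^3 - 18*x^2 - 9*x + 18)/(x^6 + 9*x^4 + 27*x^2 + 27)
Second-derivative test at each critical point:
  f''(-0.2450) = 1.3339 > 0 → local minimum
  f''(12.2450) = -0.0005 < 0 → local maximum

Critical points: x = 6 - sqrt(39) ≈ -0.2450 (local minimum); x = 6 + sqrt(39) ≈ 12.2450 (local maximum)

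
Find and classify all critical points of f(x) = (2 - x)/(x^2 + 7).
f'(x) = (-x^2 + 2*x*(x - 2) - 7)/(x^2 + 7)^2

Solve f'(x) = 0:
  f'(x) = (x^2 - 4*x - 7)/(x^2 + 7)^2; the denominator is positive wherever f is defined, so f'(x) = 0 ⇔ x^2 - 4*x - 7 = 0.
  x^2 - 4*x - 7 = 0 has no rational roots; quadratic formula: x = (4 ± √44)/2.
  ⇒ x = 2 - sqrt(11) ≈ -1.3166, 2 + sqrt(11) ≈ 5.3166

f''(x) = 2*(4*x^2*(2 - x) + (3*x - 2)*(x^2 + 7))/(x^2 + 7)^3
Second-derivative test at each critical point:
  f''(-1.3166) = -0.0870 < 0 → local maximum
  f''(5.3166) = 0.0053 > 0 → local minimum

Critical points: x = 2 - sqrt(11) ≈ -1.3166 (local maximum); x = 2 + sqrt(11) ≈ 5.3166 (local minimum)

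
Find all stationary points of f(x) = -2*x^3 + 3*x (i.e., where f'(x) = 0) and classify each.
f'(x) = 3 - 6*x^2

Solve f'(x) = 0:
  Factor: 3 - 6*x^2 = -3*(2*x^2 - 1); 2*x^2 - 1 = 0 has no rational roots; quadratic formula: x = (0 ± √8)/4.
  ⇒ x = -sqrt(2)/2 ≈ -0.7071, sqrt(2)/2 ≈ 0.7071

f''(x) = -12*x
Second-derivative test at each critical point:
  f''(-0.7071) = 8.4853 > 0 → local minimum
  f''(0.7071) = -8.4853 < 0 → local maximum

Critical points: x = -sqrt(2)/2 ≈ -0.7071 (local minimum); x = sqrt(2)/2 ≈ 0.7071 (local maximum)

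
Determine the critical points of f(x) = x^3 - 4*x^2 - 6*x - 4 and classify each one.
f'(x) = 3*x^2 - 8*x - 6

Solve f'(x) = 0:
  3*x^2 - 8*x - 6 = 0 has no rational roots; quadratic formula: x = (8 ± √136)/6.
  ⇒ x = 4/3 - sqrt(34)/3 ≈ -0.6103, 4/3 + sqrt(34)/3 ≈ 3.2770

f''(x) = 6*x - 8
Second-derivative test at each critical point:
  f''(-0.6103) = -11.6619 < 0 → local maximum
  f''(3.2770) = 11.6619 > 0 → local minimum

Critical points: x = 4/3 - sqrt(34)/3 ≈ -0.6103 (local maximum); x = 4/3 + sqrt(34)/3 ≈ 3.2770 (local minimum)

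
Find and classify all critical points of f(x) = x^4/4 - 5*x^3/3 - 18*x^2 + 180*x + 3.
f'(x) = x^3 - 5*x^2 - 36*x + 180

Solve f'(x) = 0:
  Factor: x^3 - 5*x^2 - 36*x + 180 = (x - 6)*(x - 5)*(x + 6) = 0.
  ⇒ x = -6, 5, 6

f''(x) = 3*x^2 - 10*x - 36
Second-derivative test at each critical point:
  f''(-6) = 132 > 0 → local minimum
  f''(5) = -11 < 0 → local maximum
  f''(6) = 12 > 0 → local minimum

Critical points: x = -6 (local minimum); x = 5 (local maximum); x = 6 (local minimum)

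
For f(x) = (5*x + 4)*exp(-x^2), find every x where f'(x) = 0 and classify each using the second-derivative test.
f'(x) = (-2*x*(5*x + 4) + 5)*exp(-x^2)

Solve f'(x) = 0:
  f'(x) = (-10*x^2 - 8*x + 5)·exp(-x^2) and exp(-x^2) > 0 for every x, so f'(x) = 0 ⇔ -10*x^2 - 8*x + 5 = 0.
  10*x^2 + 8*x - 5 = 0 has no rational roots; quadratic formula: x = (-8 ± √264)/20.
  ⇒ x = -sqrt(66)/10 - 2/5 ≈ -1.2124, -2/5 + sqrt(66)/10 ≈ 0.4124

f''(x) = 2*(2*x^2*(5*x + 4) - 15*x - 4)*exp(-x^2)
Second-derivative test at each critical point:
  f''(-1.2124) = 3.7361 > 0 → local minimum
  f''(0.4124) = -13.7069 < 0 → local maximum

Critical points: x = -sqrt(66)/10 - 2/5 ≈ -1.2124 (local minimum); x = -2/5 + sqrt(66)/10 ≈ 0.4124 (local maximum)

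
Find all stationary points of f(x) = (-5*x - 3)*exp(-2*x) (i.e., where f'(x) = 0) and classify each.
f'(x) = (10*x + 1)*exp(-2*x)

Solve f'(x) = 0:
  f'(x) = (10*x + 1)·exp(-2*x) and exp(-2*x) > 0 for every x, so f'(x) = 0 ⇔ 10*x + 1 = 0.
  10*x + 1 = 0.
  ⇒ x = -1/10

f''(x) = 4*(2 - 5*x)*exp(-2*x)
Second-derivative test at each critical point:
  f''(-1/10) = 12.2140 > 0 → local minimum

Critical points: x = -1/10 (local minimum)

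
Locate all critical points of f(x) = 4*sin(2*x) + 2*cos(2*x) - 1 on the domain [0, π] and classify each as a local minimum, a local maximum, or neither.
f'(x) = -4*sin(2*x) + 8*cos(2*x)

Solve f'(x) = 0 on [0, π]:
  f'(x) = 0 ⇔ 4*cos(2*x) = 2*sin(2*x) ⇔ tan(2*x) = 2, i.e. 2*x = arctan(2) + nπ; keep the solutions lying in [0, π].
  ⇒ x = atan(2)/2 ≈ 0.5536, atan(2)/2 + pi/2 ≈ 2.1244

f''(x) = -16*sin(2*x) - 8*cos(2*x)
Second-derivative test at each critical point:
  f''(0.5536) = -17.8885 < 0 → local maximum
  f''(2.1244) = 17.8885 > 0 → local minimum

Critical points: x = atan(2)/2 ≈ 0.5536 (local maximum); x = atan(2)/2 + pi/2 ≈ 2.1244 (local minimum)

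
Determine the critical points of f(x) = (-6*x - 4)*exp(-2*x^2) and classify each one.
f'(x) = 2*(4*x*(3*x + 2) - 3)*exp(-2*x^2)

Solve f'(x) = 0:
  f'(x) = (24*x^2 + 16*x - 6)·exp(-2*x^2) and exp(-2*x^2) > 0 for every x, so f'(x) = 0 ⇔ 24*x^2 + 16*x - 6 = 0.
  Factor: 24*x^2 + 16*x - 6 = 2*(12*x^2 + 8*x - 3); 12*x^2 + 8*x - 3 = 0 has no rational roots; quadratic formula: x = (-8 ± √208)/24.
  ⇒ x = -sqrt(13)/6 - 1/3 ≈ -0.9343, -1/3 + sqrt(13)/6 ≈ 0.2676

f''(x) = 8*(-12*x^3 - 8*x^2 + 9*x + 2)*exp(-2*x^2)
Second-derivative test at each critical point:
  f''(-0.9343) = -5.0341 < 0 → local maximum
  f''(0.2676) = 24.9957 > 0 → local minimum

Critical points: x = -sqrt(13)/6 - 1/3 ≈ -0.9343 (local maximum); x = -1/3 + sqrt(13)/6 ≈ 0.2676 (local minimum)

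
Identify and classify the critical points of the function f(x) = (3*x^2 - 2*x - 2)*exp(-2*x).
f'(x) = 2*(-3*x^2 + 5*x + 1)*exp(-2*x)

Solve f'(x) = 0:
  f'(x) = (-6*x^2 + 10*x + 2)·exp(-2*x) and exp(-2*x) > 0 for every x, so f'(x) = 0 ⇔ -6*x^2 + 10*x + 2 = 0.
  Factor: -6*x^2 + 10*x + 2 = -2*(3*x^2 - 5*x - 1); 3*x^2 - 5*x - 1 = 0 has no rational roots; quadratic formula: x = (5 ± √37)/6.
  ⇒ x = 5/6 - sqrt(37)/6 ≈ -0.1805, 5/6 + sqrt(37)/6 ≈ 1.8471

f''(x) = 2*(6*x^2 - 16*x + 3)*exp(-2*x)
Second-derivative test at each critical point:
  f''(-0.1805) = 17.4533 > 0 → local minimum
  f''(1.8471) = -0.3025 < 0 → local maximum

Critical points: x = 5/6 - sqrt(37)/6 ≈ -0.1805 (local minimum); x = 5/6 + sqrt(37)/6 ≈ 1.8471 (local maximum)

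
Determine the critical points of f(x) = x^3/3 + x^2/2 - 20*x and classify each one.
f'(x) = x^2 + x - 20

Solve f'(x) = 0:
  Factor: x^2 + x - 20 = (x - 4)*(x + 5) = 0.
  ⇒ x = -5, 4

f''(x) = 2*x + 1
Second-derivative test at each critical point:
  f''(-5) = -9 < 0 → local maximum
  f''(4) = 9 > 0 → local minimum

Critical points: x = -5 (local maximum); x = 4 (local minimum)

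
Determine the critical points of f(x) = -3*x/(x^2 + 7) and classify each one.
f'(x) = 3*(x^2 - 7)/(x^2 + 7)^2

Solve f'(x) = 0:
  f'(x) = 3*(x^2 - 7)/(x^2 + 7)^2; the denominator is positive wherever f is defined, so f'(x) = 0 ⇔ 3*x^2 - 21 = 0.
  Factor: 3*x^2 - 21 = 3*(x^2 - 7); x^2 - 7 = 0 has no rational roots; quadratic formula: x = (0 ± √28)/2.
  ⇒ x = -sqrt(7) ≈ -2.6458, sqrt(7) ≈ 2.6458

f''(x) = 6*x*(21 - x^2)/(x^2 + 7)^3
Second-derivative test at each critical point:
  f''(-2.6458) = -0.0810 < 0 → local maximum
  f''(2.6458) = 0.0810 > 0 → local minimum

Critical points: x = -sqrt(7) ≈ -2.6458 (local maximum); x = sqrt(7) ≈ 2.6458 (local minimum)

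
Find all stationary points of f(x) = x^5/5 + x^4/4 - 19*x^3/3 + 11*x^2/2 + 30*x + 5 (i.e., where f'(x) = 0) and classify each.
f'(x) = x^4 + x^3 - 19*x^2 + 11*x + 30

Solve f'(x) = 0:
  Factor: x^4 + x^3 - 19*x^2 + 11*x + 30 = (x - 3)*(x - 2)*(x + 1)*(x + 5) = 0.
  ⇒ x = -5, -1, 2, 3

f''(x) = 4*x^3 + 3*x^2 - 38*x + 11
Second-derivative test at each critical point:
  f''(-5) = -224 < 0 → local maximum
  f''(-1) = 48 > 0 → local minimum
  f''(2) = -21 < 0 → local maximum
  f''(3) = 32 > 0 → local minimum

Critical points: x = -5 (local maximum); x = -1 (local minimum); x = 2 (local maximum); x = 3 (local minimum)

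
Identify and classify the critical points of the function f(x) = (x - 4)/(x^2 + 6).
f'(x) = (x^2 - 2*x*(x - 4) + 6)/(x^2 + 6)^2

Solve f'(x) = 0:
  f'(x) = -(x^2 - 8*x - 6)/(x^2 + 6)^2; the denominator is positive wherever f is defined, so f'(x) = 0 ⇔ -x^2 + 8*x + 6 = 0.
  x^2 - 8*x - 6 = 0 has no rational roots; quadratic formula: x = (8 ± √88)/2.
  ⇒ x = 4 - sqrt(22) ≈ -0.6904, 4 + sqrt(22) ≈ 8.6904

f''(x) = 2*(4*x^2*(x - 4) + (4 - 3*x)*(x^2 + 6))/(x^2 + 6)^3
Second-derivative test at each critical point:
  f''(-0.6904) = 0.2236 > 0 → local minimum
  f''(8.6904) = -0.0014 < 0 → local maximum

Critical points: x = 4 - sqrt(22) ≈ -0.6904 (local minimum); x = 4 + sqrt(22) ≈ 8.6904 (local maximum)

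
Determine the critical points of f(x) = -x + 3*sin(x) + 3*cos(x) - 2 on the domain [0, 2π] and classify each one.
f'(x) = 3*sqrt(2)*cos(x + pi/4) - 1

Solve f'(x) = 0 on [0, 2π]:
  f'(x) = 0 ⇔ -3*sin(x) + 3*cos(x) = 1. Write the left side as R·cos(x + φ) with R = √(3² + 3²) = 3*sqrt(2), cos φ = sqrt(2)/2, sin φ = sqrt(2)/2; then cos(x + φ) = sqrt(2)/6. Solve for x and keep the solutions lying in [0, 2π].
  ⇒ x = atan((-1 + sqrt(17))/(1 + sqrt(17))) ≈ 0.5475, atan((-sqrt(17) - 1)/(1 - sqrt(17))) + pi ≈ 4.1649

f''(x) = -3*sqrt(2)*sin(x + pi/4)
Second-derivative test at each critical point:
  f''(0.5475) = -4.1231 < 0 → local maximum
  f''(4.1649) = 4.1231 > 0 → local minimum

Critical points: x = atan((-1 + sqrt(17))/(1 + sqrt(17))) ≈ 0.5475 (local maximum); x = atan((-sqrt(17) - 1)/(1 - sqrt(17))) + pi ≈ 4.1649 (local minimum)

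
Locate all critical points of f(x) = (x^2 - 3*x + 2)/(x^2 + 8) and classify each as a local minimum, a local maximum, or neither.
f'(x) = 3*(x^2 + 4*x - 8)/(x^4 + 16*x^2 + 64)

Solve f'(x) = 0:
  f'(x) = 3*(x^2 + 4*x - 8)/(x^2 + 8)^2; the denominator is positive wherever f is defined, so f'(x) = 0 ⇔ 3*x^2 + 12*x - 24 = 0.
  Factor: 3*x^2 + 12*x - 24 = 3*(x^2 + 4*x - 8); x^2 + 4*x - 8 = 0 has no rational roots; quadratic formula: x = (-4 ± √48)/2.
  ⇒ x = -2*sqrt(3) - 2 ≈ -5.4641, -2 + 2*sqrt(3) ≈ 1.4641

f''(x) = 6*(-x^3 - 6*x^2 + 24*x + 16)/(x^6 + 24*x^4 + 192*x^2 + 512)
Second-derivative test at each critical point:
  f''(-5.4641) = -0.0145 < 0 → local maximum
  f''(1.4641) = 0.2020 > 0 → local minimum

Critical points: x = -2*sqrt(3) - 2 ≈ -5.4641 (local maximum); x = -2 + 2*sqrt(3) ≈ 1.4641 (local minimum)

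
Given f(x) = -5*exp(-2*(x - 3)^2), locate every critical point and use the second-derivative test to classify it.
f'(x) = 20*(x - 3)*exp(-2*(x - 3)^2)

Solve f'(x) = 0:
  f'(x) = (20*x - 60)·exp(-2*(x - 3)^2) and exp(-2*(x - 3)^2) > 0 for every x, so f'(x) = 0 ⇔ 20*x - 60 = 0.
  Factor: 20*x - 60 = 20*(x - 3) = 0.
  ⇒ x = 3

f''(x) = 20*(1 - 4*(x - 3)^2)*exp(-2*(x - 3)^2)
Second-derivative test at each critical point:
  f''(3) = 20 > 0 → local minimum

Critical points: x = 3 (local minimum)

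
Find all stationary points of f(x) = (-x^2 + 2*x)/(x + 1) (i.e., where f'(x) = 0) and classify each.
f'(x) = (-x^2 - 2*x + 2)/(x^2 + 2*x + 1)

Solve f'(x) = 0:
  f'(x) = -(x^2 + 2*x - 2)/(x + 1)^2; the denominator is positive wherever f is defined, so f'(x) = 0 ⇔ -x^2 - 2*x + 2 = 0.
  x^2 + 2*x - 2 = 0 has no rational roots; quadratic formula: x = (-2 ± √12)/2.
  ⇒ x = -sqrt(3) - 1 ≈ -2.7321, -1 + sqrt(3) ≈ 0.7321

f''(x) = -6/(x^3 + 3*x^2 + 3*x + 1)
Second-derivative test at each critical point:
  f''(-2.7321) = 1.1547 > 0 → local minimum
  f''(0.7321) = -1.1547 < 0 → local maximum

Critical points: x = -sqrt(3) - 1 ≈ -2.7321 (local minimum); x = -1 + sqrt(3) ≈ 0.7321 (local maximum)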